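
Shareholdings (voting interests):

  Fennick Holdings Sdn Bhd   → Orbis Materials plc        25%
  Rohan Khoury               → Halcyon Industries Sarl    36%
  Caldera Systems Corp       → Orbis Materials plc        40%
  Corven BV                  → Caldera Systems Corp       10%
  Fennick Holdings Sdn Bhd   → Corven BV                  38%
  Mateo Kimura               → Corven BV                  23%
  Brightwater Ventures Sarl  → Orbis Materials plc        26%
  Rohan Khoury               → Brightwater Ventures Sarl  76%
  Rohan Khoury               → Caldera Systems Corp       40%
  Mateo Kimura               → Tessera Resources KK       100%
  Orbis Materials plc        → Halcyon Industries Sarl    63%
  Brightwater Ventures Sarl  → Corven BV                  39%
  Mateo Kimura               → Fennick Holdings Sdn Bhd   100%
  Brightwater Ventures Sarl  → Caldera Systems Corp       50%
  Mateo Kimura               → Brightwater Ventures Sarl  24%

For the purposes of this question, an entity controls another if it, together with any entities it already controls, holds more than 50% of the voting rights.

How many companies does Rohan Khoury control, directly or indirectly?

Rohan holds 76% of Brightwater, so Rohan controls Brightwater.
Brightwater and Rohan together hold 50% + 40% = 90% of Caldera, so Rohan controls Caldera.
Caldera and Brightwater together hold 40% + 26% = 66% of Orbis, so Rohan controls Orbis.
Rohan and Orbis together hold 36% + 63% = 99% of Halcyon, so Rohan controls Halcyon.
No other company's threshold is met.
Rohan controls 4 companies.

4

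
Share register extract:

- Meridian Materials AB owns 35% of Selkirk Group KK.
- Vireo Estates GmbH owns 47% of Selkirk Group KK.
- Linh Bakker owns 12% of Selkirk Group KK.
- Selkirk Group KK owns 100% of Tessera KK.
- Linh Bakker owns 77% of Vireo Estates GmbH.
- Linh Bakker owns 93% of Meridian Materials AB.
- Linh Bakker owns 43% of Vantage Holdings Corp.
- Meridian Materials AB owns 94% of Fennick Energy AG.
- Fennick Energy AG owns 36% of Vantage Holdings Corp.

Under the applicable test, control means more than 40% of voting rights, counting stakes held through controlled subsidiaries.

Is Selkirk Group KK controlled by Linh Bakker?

Linh holds 77% of Vireo, so Linh controls Vireo.
Linh holds 93% of Meridian, so Linh controls Meridian.
Vireo and Meridian and Linh together hold 47% + 35% + 12% = 94% of Selkirk, so Linh controls Selkirk.

Yes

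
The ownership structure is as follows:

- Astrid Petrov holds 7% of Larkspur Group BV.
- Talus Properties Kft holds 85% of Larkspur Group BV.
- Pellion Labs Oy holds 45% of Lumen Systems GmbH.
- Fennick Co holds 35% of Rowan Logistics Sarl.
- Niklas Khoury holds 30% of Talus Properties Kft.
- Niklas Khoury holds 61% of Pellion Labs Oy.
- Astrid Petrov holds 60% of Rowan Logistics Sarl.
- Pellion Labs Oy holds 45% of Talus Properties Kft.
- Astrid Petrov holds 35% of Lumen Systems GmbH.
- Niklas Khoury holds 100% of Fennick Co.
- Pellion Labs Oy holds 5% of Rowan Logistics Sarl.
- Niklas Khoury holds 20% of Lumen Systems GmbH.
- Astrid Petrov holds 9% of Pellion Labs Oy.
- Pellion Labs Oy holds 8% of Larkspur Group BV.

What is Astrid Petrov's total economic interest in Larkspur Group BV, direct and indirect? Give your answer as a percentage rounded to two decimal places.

Astrid reaches Larkspur along 3 paths.
Direct stake: 7% = 7%.
Via Pellion: 9% × 8% = 0.72%.
Via Pellion → Talus: 9% × 45% × 85% = 3.4425%.
Total: 7% + 0.72% + 3.4425% = 11.1625%.
Rounded: 11.16%.

11.16%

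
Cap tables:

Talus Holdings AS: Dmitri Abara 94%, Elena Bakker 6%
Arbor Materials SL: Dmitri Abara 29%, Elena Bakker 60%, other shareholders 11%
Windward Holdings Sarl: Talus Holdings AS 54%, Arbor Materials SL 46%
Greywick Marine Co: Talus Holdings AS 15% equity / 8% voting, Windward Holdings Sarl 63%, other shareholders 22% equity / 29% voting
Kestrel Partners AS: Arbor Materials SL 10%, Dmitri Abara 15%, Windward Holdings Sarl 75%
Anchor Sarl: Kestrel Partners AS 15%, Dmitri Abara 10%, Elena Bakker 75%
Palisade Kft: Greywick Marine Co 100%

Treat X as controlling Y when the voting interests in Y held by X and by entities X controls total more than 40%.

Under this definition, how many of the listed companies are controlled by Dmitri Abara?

Dmitri holds 94% of Talus, so Dmitri controls Talus.
Talus holds 54% of Windward, so Dmitri controls Windward.
Talus and Windward together hold 8% + 63% = 71% of Greywick, so Dmitri controls Greywick.
Dmitri and Windward together hold 15% + 75% = 90% of Kestrel, so Dmitri controls Kestrel.
Greywick holds 100% of Palisade, so Dmitri controls Palisade.
No other company's threshold is met.
Dmitri controls 5 companies.

5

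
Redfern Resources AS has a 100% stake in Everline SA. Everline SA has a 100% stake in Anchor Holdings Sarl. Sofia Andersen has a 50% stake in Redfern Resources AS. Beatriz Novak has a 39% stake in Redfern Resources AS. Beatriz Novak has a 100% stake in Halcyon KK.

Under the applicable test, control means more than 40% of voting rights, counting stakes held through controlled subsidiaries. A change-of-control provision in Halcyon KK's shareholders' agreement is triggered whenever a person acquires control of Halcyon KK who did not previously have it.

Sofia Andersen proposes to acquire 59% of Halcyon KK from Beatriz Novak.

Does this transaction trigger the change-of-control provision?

The purchase adds only to Sofia's holdings (Beatriz's stake shrinks), so Sofia is the only person who could newly come to control Halcyon.
Sofia holds 50% of Redfern, so Sofia controls Redfern.
Redfern holds 100% of Everline, so Sofia controls Everline.
Everline holds 100% of Anchor, so Sofia controls Anchor.
Neither Sofia nor any entity Sofia controls holds any voting interest in Halcyon.
So before the transaction, Sofia does not control Halcyon.
After the purchase, Sofia holds 59% of Halcyon directly, and Beatriz's stake falls to 41%.
Sofia holds 59% of Halcyon, so Sofia controls Halcyon.
Sofia did not control Halcyon before and does after, so the clause is triggered.

Yes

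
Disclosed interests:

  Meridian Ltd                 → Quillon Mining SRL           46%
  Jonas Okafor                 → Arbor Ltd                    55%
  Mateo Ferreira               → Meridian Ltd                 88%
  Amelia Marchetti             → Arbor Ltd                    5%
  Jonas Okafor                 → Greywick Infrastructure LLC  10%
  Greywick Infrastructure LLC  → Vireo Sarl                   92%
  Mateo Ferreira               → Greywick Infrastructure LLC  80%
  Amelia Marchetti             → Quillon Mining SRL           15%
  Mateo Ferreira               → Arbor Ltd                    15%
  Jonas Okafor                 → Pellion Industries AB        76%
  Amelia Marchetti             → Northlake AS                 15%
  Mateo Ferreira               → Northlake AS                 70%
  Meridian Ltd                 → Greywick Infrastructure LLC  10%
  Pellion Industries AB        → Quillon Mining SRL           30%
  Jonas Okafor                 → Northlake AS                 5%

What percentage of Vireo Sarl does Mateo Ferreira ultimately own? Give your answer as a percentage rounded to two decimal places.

81.70%

Mateo reaches Vireo along 2 paths.
Via Greywick: 80% × 92% = 73.6%.
Via Meridian → Greywick: 88% × 10% × 92% = 8.096%.
Total: 73.6% + 8.096% = 81.696%.
Rounded: 81.70%.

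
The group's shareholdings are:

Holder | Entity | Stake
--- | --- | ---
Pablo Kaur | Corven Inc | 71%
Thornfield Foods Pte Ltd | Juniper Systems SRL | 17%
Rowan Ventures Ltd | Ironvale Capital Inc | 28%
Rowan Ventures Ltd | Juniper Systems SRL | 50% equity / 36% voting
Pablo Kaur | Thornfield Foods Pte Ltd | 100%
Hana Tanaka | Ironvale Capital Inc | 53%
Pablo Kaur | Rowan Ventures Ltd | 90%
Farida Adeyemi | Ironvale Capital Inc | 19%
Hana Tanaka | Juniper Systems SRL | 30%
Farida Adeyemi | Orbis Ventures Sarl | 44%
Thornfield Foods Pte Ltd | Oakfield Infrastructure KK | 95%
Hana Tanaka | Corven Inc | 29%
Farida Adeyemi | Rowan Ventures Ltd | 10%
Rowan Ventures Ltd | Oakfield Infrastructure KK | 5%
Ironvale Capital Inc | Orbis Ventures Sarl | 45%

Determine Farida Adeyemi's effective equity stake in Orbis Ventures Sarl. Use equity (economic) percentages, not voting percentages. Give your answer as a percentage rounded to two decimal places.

Farida reaches Orbis along 3 paths.
Direct stake: 44% = 44%.
Via Ironvale: 19% × 45% = 8.55%.
Via Rowan → Ironvale: 10% × 28% × 45% = 1.26%.
Total: 44% + 8.55% + 1.26% = 53.81%.

53.81%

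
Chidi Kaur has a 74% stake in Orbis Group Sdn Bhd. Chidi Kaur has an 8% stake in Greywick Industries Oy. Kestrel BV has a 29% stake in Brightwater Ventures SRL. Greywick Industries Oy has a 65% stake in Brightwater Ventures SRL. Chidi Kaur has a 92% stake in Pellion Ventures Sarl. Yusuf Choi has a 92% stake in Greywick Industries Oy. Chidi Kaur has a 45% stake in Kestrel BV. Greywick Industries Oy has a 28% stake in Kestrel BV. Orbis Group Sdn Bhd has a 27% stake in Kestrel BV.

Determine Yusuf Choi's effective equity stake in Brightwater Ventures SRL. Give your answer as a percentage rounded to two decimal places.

Yusuf reaches Brightwater along 2 paths.
Via Greywick → Kestrel: 92% × 28% × 29% = 7.4704%.
Via Greywick: 92% × 65% = 59.8%.
Total: 7.4704% + 59.8% = 67.2704%.
Rounded: 67.27%.

67.27%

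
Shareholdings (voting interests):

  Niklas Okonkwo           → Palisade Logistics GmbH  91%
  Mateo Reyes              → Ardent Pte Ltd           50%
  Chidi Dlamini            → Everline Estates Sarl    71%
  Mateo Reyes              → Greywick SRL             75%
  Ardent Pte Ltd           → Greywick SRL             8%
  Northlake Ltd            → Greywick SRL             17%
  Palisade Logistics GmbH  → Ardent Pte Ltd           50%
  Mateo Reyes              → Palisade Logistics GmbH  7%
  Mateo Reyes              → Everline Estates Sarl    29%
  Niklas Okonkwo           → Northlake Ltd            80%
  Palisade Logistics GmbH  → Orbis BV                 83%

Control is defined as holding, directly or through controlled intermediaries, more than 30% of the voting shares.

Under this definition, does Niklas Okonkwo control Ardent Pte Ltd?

Niklas holds 91% of Palisade, so Niklas controls Palisade.
Palisade holds 50% of Ardent, so Niklas controls Ardent.

Yes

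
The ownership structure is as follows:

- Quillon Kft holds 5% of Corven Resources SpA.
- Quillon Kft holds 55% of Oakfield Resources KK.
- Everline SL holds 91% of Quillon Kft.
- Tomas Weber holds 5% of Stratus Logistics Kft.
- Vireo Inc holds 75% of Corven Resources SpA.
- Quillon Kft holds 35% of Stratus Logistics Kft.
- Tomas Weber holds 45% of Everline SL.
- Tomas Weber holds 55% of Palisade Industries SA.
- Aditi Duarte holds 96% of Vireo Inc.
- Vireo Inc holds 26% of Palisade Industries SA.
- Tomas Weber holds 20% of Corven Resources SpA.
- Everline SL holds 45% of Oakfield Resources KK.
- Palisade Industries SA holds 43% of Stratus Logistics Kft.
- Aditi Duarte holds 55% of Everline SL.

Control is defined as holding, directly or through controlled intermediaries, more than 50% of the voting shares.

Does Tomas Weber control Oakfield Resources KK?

Tomas holds 55% of Palisade, so Tomas controls Palisade.
Neither Tomas nor any entity Tomas controls holds any voting interest in Oakfield.
So Tomas does not control Oakfield.

No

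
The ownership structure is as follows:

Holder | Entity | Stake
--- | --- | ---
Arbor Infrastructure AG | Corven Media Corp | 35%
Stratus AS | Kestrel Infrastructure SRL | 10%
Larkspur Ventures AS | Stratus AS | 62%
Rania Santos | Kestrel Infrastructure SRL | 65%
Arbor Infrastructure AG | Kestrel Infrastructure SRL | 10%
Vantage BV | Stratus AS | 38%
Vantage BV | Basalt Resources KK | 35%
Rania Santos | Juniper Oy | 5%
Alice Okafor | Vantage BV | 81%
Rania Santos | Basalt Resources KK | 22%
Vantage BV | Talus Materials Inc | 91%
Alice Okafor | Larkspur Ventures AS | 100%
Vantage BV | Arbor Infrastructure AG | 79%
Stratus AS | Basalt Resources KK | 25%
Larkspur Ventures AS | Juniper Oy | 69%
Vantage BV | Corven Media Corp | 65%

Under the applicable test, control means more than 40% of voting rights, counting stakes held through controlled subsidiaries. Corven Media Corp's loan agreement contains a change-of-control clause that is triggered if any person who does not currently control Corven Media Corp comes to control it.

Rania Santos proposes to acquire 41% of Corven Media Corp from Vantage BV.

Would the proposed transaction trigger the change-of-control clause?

Yes

The purchase adds only to Rania's holdings (Vantage's stake shrinks), so Rania is the only person who could newly come to control Corven.
Rania holds 65% of Kestrel, so Rania controls Kestrel.
Neither Rania nor any entity Rania controls holds any voting interest in Corven.
So before the transaction, Rania does not control Corven.
After the purchase, Rania holds 41% of Corven directly, and Vantage's stake falls to 24%.
Rania holds 41% of Corven, so Rania controls Corven.
Rania did not control Corven before and does after, so the clause is triggered.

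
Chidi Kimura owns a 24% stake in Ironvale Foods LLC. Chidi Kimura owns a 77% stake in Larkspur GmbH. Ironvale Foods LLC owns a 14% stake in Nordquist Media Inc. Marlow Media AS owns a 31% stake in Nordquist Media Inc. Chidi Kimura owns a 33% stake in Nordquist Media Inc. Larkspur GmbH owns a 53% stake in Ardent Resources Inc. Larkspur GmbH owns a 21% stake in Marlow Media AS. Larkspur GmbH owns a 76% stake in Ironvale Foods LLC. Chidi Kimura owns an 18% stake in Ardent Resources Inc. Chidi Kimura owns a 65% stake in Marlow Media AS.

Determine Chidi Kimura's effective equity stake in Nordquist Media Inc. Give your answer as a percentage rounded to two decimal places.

Chidi reaches Nordquist along 5 paths.
Direct stake: 33% = 33%.
Via Marlow: 65% × 31% = 20.15%.
Via Larkspur → Marlow: 77% × 21% × 31% = 5.0127%.
Via Ironvale: 24% × 14% = 3.36%.
Via Larkspur → Ironvale: 77% × 76% × 14% = 8.1928%.
Total: 33% + 20.15% + 5.0127% + 3.36% + 8.1928% = 69.7155%.
Rounded: 69.72%.

69.72%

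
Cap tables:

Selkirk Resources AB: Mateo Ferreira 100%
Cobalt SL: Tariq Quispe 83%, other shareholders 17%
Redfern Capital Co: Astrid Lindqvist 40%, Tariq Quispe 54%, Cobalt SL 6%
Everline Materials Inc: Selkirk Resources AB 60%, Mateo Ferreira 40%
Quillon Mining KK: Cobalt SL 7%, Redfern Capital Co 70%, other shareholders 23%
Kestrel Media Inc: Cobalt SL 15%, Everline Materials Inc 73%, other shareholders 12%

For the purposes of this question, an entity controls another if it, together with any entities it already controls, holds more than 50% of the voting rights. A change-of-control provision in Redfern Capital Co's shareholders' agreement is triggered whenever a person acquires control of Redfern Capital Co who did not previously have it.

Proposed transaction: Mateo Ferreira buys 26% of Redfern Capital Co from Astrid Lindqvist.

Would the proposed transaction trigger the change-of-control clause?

No

The purchase adds only to Mateo's holdings (Astrid's stake shrinks), so Mateo is the only person who could newly come to control Redfern.
Mateo holds 100% of Selkirk, so Mateo controls Selkirk.
Selkirk and Mateo together hold 60% + 40% = 100% of Everline, so Mateo controls Everline.
Everline holds 73% of Kestrel, so Mateo controls Kestrel.
Neither Mateo nor any entity Mateo controls holds any voting interest in Redfern.
So before the transaction, Mateo does not control Redfern.
After the purchase, Mateo holds 26% of Redfern directly, and Astrid's stake falls to 14%.
After the transaction, Mateo's side holds 26% of Redfern, not > 50%, so Mateo still does not control Redfern.
No new person acquires control, so the clause is not triggered.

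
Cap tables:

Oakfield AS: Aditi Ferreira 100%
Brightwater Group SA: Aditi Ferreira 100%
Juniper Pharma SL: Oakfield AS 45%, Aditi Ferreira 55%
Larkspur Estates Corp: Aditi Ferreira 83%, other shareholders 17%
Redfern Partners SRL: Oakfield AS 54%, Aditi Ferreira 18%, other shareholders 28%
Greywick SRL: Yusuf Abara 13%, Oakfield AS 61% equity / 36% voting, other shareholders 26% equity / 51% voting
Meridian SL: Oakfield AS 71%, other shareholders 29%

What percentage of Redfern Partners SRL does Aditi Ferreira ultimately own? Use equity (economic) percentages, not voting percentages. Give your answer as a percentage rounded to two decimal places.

72.00%

Aditi reaches Redfern along 2 paths.
Via Oakfield: 100% × 54% = 54%.
Direct stake: 18% = 18%.
Total: 54% + 18% = 72%.
Rounded: 72.00%.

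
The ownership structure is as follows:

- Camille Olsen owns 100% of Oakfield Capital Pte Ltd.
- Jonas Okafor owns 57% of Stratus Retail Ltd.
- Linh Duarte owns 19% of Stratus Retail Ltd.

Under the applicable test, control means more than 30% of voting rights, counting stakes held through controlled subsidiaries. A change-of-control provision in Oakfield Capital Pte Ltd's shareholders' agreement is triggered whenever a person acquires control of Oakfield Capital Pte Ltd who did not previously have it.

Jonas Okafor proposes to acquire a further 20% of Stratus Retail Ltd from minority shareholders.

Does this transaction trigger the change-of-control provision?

The purchase changes only Jonas's holdings, so Jonas is the only person who could newly come to control Oakfield.
Jonas holds 57% of Stratus, so Jonas controls Stratus.
Neither Jonas nor any entity Jonas controls holds any voting interest in Oakfield.
So before the transaction, Jonas does not control Oakfield.
After the purchase, Jonas's direct stake in Stratus rises to 57% + 20% = 77%.
Jonas holds 77% of Stratus, so Jonas controls Stratus.
After the transaction, neither Jonas nor any entity Jonas controls holds a voting interest in Oakfield, so Jonas still does not control it.
No new person acquires control, so the clause is not triggered.

No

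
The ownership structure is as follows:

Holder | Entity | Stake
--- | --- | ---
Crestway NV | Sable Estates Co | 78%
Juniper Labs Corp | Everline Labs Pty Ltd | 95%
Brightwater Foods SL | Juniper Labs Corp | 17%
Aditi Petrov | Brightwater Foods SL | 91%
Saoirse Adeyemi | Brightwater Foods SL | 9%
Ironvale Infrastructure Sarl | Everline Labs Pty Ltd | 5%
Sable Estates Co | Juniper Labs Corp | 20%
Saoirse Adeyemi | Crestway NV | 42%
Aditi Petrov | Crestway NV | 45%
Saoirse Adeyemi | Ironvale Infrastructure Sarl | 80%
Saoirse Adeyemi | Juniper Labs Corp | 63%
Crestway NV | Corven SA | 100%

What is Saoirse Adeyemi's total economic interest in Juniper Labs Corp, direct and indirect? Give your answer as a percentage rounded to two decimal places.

71.08%

Saoirse reaches Juniper along 3 paths.
Direct stake: 63% = 63%.
Via Crestway → Sable: 42% × 78% × 20% = 6.552%.
Via Brightwater: 9% × 17% = 1.53%.
Total: 63% + 6.552% + 1.53% = 71.082%.
Rounded: 71.08%.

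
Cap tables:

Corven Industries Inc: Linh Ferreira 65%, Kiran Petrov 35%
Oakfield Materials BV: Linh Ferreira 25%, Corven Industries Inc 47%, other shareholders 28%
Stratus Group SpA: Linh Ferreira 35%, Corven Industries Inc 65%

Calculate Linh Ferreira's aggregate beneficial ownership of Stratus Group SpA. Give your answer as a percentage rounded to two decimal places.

77.25%

Linh reaches Stratus along 2 paths.
Direct stake: 35% = 35%.
Via Corven: 65% × 65% = 42.25%.
Total: 35% + 42.25% = 77.25%.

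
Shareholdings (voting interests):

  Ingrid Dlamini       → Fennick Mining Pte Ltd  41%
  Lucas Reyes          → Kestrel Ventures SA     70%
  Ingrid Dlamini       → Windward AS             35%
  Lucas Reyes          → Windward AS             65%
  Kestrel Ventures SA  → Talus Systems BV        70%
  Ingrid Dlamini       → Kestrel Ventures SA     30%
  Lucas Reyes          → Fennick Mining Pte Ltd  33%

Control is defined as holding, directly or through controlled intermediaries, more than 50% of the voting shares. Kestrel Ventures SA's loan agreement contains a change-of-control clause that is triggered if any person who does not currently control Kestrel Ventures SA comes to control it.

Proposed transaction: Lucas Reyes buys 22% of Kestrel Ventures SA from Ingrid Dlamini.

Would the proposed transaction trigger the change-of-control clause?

The purchase adds only to Lucas's holdings (Ingrid's stake shrinks), so Lucas is the only person who could newly come to control Kestrel.
Lucas holds 70% of Kestrel, so Lucas controls Kestrel.
So Lucas already controls Kestrel before the transaction.
After the purchase, Lucas's direct stake in Kestrel rises to 70% + 22% = 92%, and Ingrid's stake falls to 8%.
Lucas controlled Kestrel already, so this is not a new person acquiring control; every other person's position is unchanged or reduced.
No new person acquires control, so the clause is not triggered.

No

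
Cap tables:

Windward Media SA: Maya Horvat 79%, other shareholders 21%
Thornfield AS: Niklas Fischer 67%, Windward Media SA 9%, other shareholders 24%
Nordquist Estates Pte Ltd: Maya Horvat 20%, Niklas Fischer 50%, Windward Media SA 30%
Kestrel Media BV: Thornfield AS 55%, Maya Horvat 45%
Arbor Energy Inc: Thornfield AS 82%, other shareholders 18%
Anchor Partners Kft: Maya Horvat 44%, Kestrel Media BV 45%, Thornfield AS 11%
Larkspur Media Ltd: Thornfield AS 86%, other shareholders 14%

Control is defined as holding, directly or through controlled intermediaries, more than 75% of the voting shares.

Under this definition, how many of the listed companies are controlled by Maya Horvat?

1

Maya holds 79% of Windward, so Maya controls Windward.
No other company's threshold is met.
Maya controls 1 company.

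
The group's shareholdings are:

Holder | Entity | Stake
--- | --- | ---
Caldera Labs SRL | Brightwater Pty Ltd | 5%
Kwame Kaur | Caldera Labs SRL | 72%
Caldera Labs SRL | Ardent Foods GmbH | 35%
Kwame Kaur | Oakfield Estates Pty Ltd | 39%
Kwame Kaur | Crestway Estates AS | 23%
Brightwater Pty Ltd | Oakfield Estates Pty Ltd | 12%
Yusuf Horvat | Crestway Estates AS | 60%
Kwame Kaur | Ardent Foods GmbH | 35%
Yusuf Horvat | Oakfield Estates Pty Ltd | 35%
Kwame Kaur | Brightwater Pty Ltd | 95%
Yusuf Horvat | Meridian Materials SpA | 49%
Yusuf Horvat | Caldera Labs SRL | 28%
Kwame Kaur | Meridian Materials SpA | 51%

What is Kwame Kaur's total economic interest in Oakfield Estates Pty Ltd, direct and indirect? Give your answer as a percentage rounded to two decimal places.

50.83%

Kwame reaches Oakfield along 3 paths.
Direct stake: 39% = 39%.
Via Brightwater: 95% × 12% = 11.4%.
Via Caldera → Brightwater: 72% × 5% × 12% = 0.432%.
Total: 39% + 11.4% + 0.432% = 50.832%.
Rounded: 50.83%.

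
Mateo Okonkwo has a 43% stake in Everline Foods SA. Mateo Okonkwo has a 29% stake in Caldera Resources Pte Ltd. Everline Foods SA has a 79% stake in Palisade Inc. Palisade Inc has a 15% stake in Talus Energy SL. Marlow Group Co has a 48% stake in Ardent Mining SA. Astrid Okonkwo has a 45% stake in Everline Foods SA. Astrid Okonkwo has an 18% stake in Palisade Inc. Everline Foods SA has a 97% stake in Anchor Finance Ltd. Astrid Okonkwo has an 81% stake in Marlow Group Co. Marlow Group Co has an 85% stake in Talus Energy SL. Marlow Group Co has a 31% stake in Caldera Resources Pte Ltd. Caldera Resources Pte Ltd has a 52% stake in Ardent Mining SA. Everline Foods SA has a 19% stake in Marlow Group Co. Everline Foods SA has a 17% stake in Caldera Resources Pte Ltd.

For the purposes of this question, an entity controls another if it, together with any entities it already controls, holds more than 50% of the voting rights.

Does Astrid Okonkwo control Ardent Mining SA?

No

Astrid holds 81% of Marlow, so Astrid controls Marlow.
Marlow holds 85% of Talus, so Astrid controls Talus.
In Ardent, Astrid's side holds only 48%, not > 50%.
So Astrid does not control Ardent.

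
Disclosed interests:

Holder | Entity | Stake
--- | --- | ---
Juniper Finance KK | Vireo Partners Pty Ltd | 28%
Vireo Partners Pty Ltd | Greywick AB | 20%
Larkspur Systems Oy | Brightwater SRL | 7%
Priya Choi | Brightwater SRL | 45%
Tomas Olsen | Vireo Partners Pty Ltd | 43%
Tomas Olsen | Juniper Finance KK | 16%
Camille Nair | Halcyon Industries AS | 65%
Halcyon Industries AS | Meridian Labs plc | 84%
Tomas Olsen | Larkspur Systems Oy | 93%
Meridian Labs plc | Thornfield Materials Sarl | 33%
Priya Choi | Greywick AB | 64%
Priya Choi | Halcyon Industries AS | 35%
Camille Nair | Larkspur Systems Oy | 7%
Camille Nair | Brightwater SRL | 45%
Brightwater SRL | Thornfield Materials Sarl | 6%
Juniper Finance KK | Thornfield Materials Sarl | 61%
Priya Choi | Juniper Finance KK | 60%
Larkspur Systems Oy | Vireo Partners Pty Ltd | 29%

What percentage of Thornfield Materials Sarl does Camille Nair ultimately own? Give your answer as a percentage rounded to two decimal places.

Camille reaches Thornfield along 3 paths.
Via Larkspur → Brightwater: 7% × 7% × 6% = 0.0294%.
Via Brightwater: 45% × 6% = 2.7%.
Via Halcyon → Meridian: 65% × 84% × 33% = 18.018%.
Total: 0.0294% + 2.7% + 18.018% = 20.7474%.
Rounded: 20.75%.

20.75%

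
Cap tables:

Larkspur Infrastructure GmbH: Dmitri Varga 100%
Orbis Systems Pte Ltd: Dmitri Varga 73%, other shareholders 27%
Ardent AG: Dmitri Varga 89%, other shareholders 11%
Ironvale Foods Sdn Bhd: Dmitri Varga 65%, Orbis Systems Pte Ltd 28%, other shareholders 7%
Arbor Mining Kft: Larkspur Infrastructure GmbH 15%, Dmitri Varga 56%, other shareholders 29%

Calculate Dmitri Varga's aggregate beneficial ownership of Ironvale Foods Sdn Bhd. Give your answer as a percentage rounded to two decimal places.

Dmitri reaches Ironvale along 2 paths.
Direct stake: 65% = 65%.
Via Orbis: 73% × 28% = 20.44%.
Total: 65% + 20.44% = 85.44%.

85.44%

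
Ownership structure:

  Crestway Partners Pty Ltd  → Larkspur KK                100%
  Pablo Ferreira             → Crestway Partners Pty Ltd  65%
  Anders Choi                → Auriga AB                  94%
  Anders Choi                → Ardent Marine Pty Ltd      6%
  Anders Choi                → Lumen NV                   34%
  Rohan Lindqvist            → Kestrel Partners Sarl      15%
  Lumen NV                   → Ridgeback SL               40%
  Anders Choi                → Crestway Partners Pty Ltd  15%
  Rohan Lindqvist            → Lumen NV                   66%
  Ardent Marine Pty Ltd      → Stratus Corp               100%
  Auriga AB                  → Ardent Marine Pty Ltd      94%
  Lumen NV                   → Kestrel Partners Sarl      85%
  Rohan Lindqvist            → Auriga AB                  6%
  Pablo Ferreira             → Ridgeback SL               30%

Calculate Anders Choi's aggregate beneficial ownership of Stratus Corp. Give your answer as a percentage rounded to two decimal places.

94.36%

Anders reaches Stratus along 2 paths.
Via Auriga → Ardent: 94% × 94% × 100% = 88.36%.
Via Ardent: 6% × 100% = 6%.
Total: 88.36% + 6% = 94.36%.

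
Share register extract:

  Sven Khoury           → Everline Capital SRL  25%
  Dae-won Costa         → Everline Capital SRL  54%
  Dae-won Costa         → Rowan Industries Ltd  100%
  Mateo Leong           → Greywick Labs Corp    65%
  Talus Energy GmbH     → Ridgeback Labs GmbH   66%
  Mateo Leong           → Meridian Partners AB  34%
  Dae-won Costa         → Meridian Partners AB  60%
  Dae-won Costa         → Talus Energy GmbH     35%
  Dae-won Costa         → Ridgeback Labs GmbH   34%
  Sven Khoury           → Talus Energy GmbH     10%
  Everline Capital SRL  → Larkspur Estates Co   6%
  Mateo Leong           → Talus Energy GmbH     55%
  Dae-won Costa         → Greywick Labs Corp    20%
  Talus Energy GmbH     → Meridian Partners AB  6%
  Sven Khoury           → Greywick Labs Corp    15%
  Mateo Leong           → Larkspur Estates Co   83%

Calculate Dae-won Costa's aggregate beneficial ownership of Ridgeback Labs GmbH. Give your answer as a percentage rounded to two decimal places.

57.10%

Dae-won reaches Ridgeback along 2 paths.
Direct stake: 34% = 34%.
Via Talus: 35% × 66% = 23.1%.
Total: 34% + 23.1% = 57.1%.
Rounded: 57.10%.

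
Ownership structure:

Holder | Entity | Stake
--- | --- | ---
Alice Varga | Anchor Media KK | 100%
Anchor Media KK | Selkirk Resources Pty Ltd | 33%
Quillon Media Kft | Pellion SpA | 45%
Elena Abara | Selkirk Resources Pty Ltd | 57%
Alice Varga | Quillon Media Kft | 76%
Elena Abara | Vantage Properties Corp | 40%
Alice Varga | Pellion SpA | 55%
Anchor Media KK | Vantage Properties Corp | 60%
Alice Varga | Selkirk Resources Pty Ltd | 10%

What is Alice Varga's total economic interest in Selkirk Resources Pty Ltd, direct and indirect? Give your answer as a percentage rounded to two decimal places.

Alice reaches Selkirk along 2 paths.
Via Anchor: 100% × 33% = 33%.
Direct stake: 10% = 10%.
Total: 33% + 10% = 43%.
Rounded: 43.00%.

43.00%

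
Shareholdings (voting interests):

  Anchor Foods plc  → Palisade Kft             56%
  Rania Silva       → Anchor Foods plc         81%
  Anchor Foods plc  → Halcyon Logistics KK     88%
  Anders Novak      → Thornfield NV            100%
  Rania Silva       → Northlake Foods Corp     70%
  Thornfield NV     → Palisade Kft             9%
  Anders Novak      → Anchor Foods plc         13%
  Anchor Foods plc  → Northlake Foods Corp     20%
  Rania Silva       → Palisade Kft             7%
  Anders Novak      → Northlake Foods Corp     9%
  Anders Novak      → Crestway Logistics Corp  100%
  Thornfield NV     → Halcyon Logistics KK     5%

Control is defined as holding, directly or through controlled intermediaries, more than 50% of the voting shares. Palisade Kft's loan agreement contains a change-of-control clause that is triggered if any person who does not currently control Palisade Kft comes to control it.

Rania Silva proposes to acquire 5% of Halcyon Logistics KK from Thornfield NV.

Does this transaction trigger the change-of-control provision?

No

The purchase adds only to Rania's holdings (Thornfield's stake shrinks), so Rania is the only person who could newly come to control Palisade.
Rania holds 81% of Anchor, so Rania controls Anchor.
Rania and Anchor together hold 7% + 56% = 63% of Palisade, so Rania controls Palisade.
So Rania already controls Palisade before the transaction.
After the purchase, Rania holds 5% of Halcyon directly, and Thornfield's stake falls to 0%.
Rania controlled Palisade already, so this is not a new person acquiring control; every other person's position is unchanged or reduced.
No new person acquires control, so the clause is not triggered.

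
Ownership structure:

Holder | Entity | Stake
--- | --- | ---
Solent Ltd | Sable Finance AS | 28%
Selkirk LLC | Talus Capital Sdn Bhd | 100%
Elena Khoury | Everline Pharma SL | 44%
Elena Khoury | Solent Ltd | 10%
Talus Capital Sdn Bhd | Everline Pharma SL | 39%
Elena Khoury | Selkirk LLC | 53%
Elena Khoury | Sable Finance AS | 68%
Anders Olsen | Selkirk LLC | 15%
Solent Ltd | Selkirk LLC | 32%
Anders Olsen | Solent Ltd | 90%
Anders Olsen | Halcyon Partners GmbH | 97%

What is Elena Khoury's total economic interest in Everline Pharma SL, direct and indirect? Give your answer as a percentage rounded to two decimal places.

Elena reaches Everline along 3 paths.
Direct stake: 44% = 44%.
Via Solent → Selkirk → Talus: 10% × 32% × 100% × 39% = 1.248%.
Via Selkirk → Talus: 53% × 100% × 39% = 20.67%.
Total: 44% + 1.248% + 20.67% = 65.918%.
Rounded: 65.92%.

65.92%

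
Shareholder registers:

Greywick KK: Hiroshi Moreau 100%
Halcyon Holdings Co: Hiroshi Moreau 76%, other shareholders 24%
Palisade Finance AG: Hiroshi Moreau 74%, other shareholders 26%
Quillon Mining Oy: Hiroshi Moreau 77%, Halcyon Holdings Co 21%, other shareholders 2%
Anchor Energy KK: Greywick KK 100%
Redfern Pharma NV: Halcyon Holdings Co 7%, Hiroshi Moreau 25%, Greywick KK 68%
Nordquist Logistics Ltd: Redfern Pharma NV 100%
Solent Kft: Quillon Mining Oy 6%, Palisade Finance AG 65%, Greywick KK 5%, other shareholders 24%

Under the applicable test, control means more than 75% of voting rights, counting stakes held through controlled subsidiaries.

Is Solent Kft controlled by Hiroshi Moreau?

Hiroshi holds 100% of Greywick, so Hiroshi controls Greywick.
Hiroshi holds 76% of Halcyon, so Hiroshi controls Halcyon.
Hiroshi and Halcyon together hold 77% + 21% = 98% of Quillon, so Hiroshi controls Quillon.
Greywick holds 100% of Anchor, so Hiroshi controls Anchor.
Halcyon and Hiroshi and Greywick together hold 7% + 25% + 68% = 100% of Redfern, so Hiroshi controls Redfern.
Redfern holds 100% of Nordquist, so Hiroshi controls Nordquist.
In Solent, Hiroshi's side holds only 6% + 5% = 11%, not > 75%.
So Hiroshi does not control Solent.

No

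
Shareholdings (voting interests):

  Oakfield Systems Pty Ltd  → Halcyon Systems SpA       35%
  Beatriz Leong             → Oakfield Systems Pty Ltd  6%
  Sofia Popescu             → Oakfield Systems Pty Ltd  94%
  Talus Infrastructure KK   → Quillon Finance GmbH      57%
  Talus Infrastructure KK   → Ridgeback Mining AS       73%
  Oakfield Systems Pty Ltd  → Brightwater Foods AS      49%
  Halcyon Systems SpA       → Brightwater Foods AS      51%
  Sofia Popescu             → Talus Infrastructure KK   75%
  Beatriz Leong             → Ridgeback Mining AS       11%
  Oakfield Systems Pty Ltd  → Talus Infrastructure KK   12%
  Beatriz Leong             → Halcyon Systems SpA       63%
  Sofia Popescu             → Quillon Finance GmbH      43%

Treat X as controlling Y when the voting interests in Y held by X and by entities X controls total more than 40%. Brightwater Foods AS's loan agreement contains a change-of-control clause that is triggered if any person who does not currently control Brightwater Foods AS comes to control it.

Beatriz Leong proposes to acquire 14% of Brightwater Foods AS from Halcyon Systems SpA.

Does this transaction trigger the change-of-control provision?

No

The purchase adds only to Beatriz's holdings (Halcyon's stake shrinks), so Beatriz is the only person who could newly come to control Brightwater.
Beatriz holds 63% of Halcyon, so Beatriz controls Halcyon.
Halcyon holds 51% of Brightwater, so Beatriz controls Brightwater.
So Beatriz already controls Brightwater before the transaction.
After the purchase, Beatriz holds 14% of Brightwater directly, and Halcyon's stake falls to 37%.
Beatriz controlled Brightwater already, so this is not a new person acquiring control; every other person's position is unchanged or reduced.
No new person acquires control, so the clause is not triggered.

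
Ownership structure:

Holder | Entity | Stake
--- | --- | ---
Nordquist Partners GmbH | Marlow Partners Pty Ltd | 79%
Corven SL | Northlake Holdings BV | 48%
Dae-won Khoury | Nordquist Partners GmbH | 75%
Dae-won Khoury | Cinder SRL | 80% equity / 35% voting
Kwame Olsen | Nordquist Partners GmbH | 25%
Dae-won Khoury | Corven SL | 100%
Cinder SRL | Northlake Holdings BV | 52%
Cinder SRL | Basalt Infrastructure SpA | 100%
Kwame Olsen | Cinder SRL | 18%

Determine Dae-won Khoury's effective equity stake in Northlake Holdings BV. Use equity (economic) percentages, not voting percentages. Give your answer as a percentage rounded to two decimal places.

Dae-won reaches Northlake along 2 paths.
Via Corven: 100% × 48% = 48%.
Via Cinder: 80% × 52% = 41.6%.
Total: 48% + 41.6% = 89.6%.
Rounded: 89.60%.

89.60%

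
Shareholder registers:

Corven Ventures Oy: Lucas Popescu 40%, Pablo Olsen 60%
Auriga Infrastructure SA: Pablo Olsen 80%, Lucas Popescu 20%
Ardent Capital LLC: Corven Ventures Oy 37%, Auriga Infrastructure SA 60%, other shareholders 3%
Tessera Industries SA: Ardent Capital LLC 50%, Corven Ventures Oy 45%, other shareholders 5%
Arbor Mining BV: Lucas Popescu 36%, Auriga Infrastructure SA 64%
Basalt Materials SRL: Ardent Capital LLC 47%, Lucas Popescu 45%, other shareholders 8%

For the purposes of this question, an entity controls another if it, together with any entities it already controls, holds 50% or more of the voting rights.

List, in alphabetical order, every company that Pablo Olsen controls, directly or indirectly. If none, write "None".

Pablo holds 60% of Corven, so Pablo controls Corven.
Pablo holds 80% of Auriga, so Pablo controls Auriga.
Corven and Auriga together hold 37% + 60% = 97% of Ardent, so Pablo controls Ardent.
Ardent and Corven together hold 50% + 45% = 95% of Tessera, so Pablo controls Tessera.
Auriga holds 64% of Arbor, so Pablo controls Arbor.
No other company's threshold is met.

Arbor Mining BV, Ardent Capital LLC, Auriga Infrastructure SA, Corven Ventures Oy, Tessera Industries SA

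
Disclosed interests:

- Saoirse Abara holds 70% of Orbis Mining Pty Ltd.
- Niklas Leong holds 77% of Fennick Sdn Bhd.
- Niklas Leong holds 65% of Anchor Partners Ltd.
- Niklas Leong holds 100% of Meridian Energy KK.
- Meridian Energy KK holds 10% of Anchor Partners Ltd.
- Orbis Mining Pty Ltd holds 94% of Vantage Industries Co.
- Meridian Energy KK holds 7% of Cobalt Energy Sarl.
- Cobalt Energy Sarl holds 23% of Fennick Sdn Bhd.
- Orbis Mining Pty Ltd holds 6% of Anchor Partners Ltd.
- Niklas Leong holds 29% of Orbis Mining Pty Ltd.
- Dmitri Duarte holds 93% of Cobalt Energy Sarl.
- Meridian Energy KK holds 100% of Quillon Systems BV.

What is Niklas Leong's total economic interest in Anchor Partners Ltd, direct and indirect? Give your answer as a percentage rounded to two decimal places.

76.74%

Niklas reaches Anchor along 3 paths.
Direct stake: 65% = 65%.
Via Meridian: 100% × 10% = 10%.
Via Orbis: 29% × 6% = 1.74%.
Total: 65% + 10% + 1.74% = 76.74%.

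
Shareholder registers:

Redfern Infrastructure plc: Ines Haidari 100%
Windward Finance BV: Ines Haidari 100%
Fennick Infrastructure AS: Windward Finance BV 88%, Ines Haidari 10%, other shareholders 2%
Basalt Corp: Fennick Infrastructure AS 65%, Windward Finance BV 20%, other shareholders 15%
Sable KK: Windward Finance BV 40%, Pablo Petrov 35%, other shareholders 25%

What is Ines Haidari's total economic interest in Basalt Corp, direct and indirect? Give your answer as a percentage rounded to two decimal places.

Ines reaches Basalt along 3 paths.
Via Windward → Fennick: 100% × 88% × 65% = 57.2%.
Via Fennick: 10% × 65% = 6.5%.
Via Windward: 100% × 20% = 20%.
Total: 57.2% + 6.5% + 20% = 83.7%.
Rounded: 83.70%.

83.70%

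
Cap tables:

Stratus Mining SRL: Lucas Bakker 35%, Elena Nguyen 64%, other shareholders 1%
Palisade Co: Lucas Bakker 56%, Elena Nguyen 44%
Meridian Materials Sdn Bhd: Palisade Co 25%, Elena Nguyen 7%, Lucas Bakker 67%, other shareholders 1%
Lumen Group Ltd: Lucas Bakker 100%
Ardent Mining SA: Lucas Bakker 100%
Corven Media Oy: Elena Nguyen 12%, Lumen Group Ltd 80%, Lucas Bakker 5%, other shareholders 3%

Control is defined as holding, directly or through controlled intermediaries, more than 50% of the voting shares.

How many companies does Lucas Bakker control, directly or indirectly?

5

Lucas holds 56% of Palisade, so Lucas controls Palisade.
Palisade and Lucas together hold 25% + 67% = 92% of Meridian, so Lucas controls Meridian.
Lucas holds 100% of Lumen, so Lucas controls Lumen.
Lucas holds 100% of Ardent, so Lucas controls Ardent.
Lumen and Lucas together hold 80% + 5% = 85% of Corven, so Lucas controls Corven.
No other company's threshold is met.
Lucas controls 5 companies.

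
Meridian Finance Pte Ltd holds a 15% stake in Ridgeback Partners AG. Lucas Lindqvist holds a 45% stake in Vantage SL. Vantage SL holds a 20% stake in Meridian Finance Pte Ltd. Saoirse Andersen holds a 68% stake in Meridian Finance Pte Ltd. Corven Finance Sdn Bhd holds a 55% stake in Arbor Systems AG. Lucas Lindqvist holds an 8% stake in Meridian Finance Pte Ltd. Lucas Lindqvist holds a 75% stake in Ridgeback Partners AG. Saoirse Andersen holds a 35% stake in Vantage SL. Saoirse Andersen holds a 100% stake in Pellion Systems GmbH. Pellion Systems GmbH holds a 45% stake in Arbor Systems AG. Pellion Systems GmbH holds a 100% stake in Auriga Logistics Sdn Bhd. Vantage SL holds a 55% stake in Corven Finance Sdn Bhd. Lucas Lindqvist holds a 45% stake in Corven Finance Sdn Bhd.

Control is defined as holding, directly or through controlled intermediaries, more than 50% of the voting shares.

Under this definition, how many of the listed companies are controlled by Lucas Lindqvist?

Lucas holds 75% of Ridgeback, so Lucas controls Ridgeback.
No other company's threshold is met.
Lucas controls 1 company.

1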